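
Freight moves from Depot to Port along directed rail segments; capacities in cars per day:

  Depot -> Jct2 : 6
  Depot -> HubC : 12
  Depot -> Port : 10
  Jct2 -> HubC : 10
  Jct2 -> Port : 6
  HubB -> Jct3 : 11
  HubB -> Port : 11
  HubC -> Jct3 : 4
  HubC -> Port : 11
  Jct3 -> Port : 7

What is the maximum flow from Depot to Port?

Augment Depot→Port: bottleneck 10, flow now 10.
Augment Depot→Jct2→Port: bottleneck 6, flow now 16.
Augment Depot→HubC→Port: bottleneck 11, flow now 27.
Augment Depot→HubC→Jct3→Port: bottleneck 1, flow now 28.
No augmenting path remains; maximum flow = 28.
In the residual graph, reachable from Depot: {Depot}.
Min-cut edges: Depot→Jct2 (6), Depot→HubC (12), Depot→Port (10); capacity 6 + 12 + 10 = 28.
This cut is saturated, so no flow can exceed 28.

28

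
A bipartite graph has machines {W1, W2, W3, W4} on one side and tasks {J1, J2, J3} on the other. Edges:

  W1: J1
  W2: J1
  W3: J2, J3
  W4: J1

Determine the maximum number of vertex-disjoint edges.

Unit-capacity flow: source→left, listed edges, right→sink; max matching = max flow.
Augmenting path W1→J1 (+1); matched 1.
Augmenting path W3→J2 (+1); matched 2.
No augmenting path remains; maximum matching = 2.
König certificate: {W3, J1} is a vertex cover of size 2 (every listed pair touches it), so no matching can be larger.

2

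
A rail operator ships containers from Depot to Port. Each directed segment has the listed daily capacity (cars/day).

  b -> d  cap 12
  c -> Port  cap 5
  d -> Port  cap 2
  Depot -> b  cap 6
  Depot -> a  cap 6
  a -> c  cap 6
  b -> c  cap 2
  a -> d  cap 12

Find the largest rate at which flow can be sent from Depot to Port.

Augment Depot→a→c→Port: bottleneck 5, flow now 5.
Augment Depot→a→d→Port: bottleneck 1, flow now 6.
Augment Depot→b→d→Port: bottleneck 1, flow now 7.
No augmenting path remains; maximum flow = 7.
In the residual graph, reachable from Depot: {Depot, a, b, c, d}.
Min-cut edges: c→Port (5), d→Port (2); capacity 5 + 2 = 7.
This cut is saturated, so no flow can exceed 7.

7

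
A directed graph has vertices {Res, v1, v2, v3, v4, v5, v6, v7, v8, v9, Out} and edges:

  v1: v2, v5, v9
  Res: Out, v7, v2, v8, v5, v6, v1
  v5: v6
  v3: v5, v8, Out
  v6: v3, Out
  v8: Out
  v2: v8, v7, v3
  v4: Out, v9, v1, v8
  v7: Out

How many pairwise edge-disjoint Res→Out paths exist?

Assign every edge capacity 1; by Menger, the answer equals the max flow.
Path Res→Out (+1); total 1.
Path Res→v6→Out (+1); total 2.
Path Res→v7→Out (+1); total 3.
Path Res→v8→Out (+1); total 4.
Path Res→v2→v3→Out (+1); total 5.
No residual Res→Out path; max flow = 5.
Certifying cut of size 5: {Res→Out, v3→Out, v6→Out, v7→Out, v8→Out}.

5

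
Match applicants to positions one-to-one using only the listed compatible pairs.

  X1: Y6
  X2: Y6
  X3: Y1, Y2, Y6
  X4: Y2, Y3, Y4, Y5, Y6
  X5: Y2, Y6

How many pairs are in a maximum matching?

4

Unit-capacity flow: source→left, listed edges, right→sink; max matching = max flow.
Augmenting path X1→Y6 (+1); matched 1.
Augmenting path X3→Y1 (+1); matched 2.
Augmenting path X4→Y2 (+1); matched 3.
Augmenting path X5→Y2→X4→Y3 (+1); matched 4.
No augmenting path remains; maximum matching = 4.
König certificate: {X3, X4, X5, Y6} is a vertex cover of size 4 (every listed pair touches it), so no matching can be larger.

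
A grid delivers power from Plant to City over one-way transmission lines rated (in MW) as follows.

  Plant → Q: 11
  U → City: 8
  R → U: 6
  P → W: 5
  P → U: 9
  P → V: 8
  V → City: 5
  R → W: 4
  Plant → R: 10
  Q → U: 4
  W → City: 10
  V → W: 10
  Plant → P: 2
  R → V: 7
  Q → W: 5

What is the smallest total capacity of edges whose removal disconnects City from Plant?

Augment Plant→P→U→City: bottleneck 2, flow now 2.
Augment Plant→Q→U→City: bottleneck 4, flow now 6.
Augment Plant→Q→W→City: bottleneck 5, flow now 11.
Augment Plant→R→U→City: bottleneck 2, flow now 13.
Augment Plant→R→V→City: bottleneck 5, flow now 18.
Augment Plant→R→W→City: bottleneck 3, flow now 21.
No augmenting path remains; maximum flow = 21.
By max-flow min-cut, the minimum cut capacity equals the max flow.
In the residual graph, reachable from Plant: {Plant, Q}.
Min-cut edges: Plant→P (2), Plant→R (10), Q→U (4), Q→W (5); capacity 2 + 10 + 4 + 5 = 21.

21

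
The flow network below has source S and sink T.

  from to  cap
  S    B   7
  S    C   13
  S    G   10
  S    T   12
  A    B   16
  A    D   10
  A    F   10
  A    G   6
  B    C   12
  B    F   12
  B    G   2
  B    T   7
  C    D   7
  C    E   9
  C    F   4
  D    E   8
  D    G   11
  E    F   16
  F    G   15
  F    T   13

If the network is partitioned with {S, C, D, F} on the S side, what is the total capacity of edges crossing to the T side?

Edges leaving {S, C, D, F}: S→B (7), S→G (10), S→T (12), C→E (9), D→E (8), D→G (11), F→G (15), F→T (13).
Cut capacity = 7 + 10 + 12 + 9 + 8 + 11 + 15 + 13 = 85.

85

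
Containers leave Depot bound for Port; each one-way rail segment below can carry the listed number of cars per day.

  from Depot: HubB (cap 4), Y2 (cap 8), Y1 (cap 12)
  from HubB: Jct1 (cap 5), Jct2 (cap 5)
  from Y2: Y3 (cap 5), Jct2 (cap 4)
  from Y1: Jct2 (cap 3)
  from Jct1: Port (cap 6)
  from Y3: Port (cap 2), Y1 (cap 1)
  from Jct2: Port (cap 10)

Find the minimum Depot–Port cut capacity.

Augment Depot→HubB→Jct1→Port: bottleneck 4, flow now 4.
Augment Depot→Y2→Y3→Port: bottleneck 2, flow now 6.
Augment Depot→Y2→Jct2→Port: bottleneck 4, flow now 10.
Augment Depot→Y1→Jct2→Port: bottleneck 3, flow now 13.
No augmenting path remains; maximum flow = 13.
By max-flow min-cut, the minimum cut capacity equals the max flow.
In the residual graph, reachable from Depot: {Depot, Y2, Y1, Y3}.
Min-cut edges: Depot→HubB (4), Y2→Jct2 (4), Y1→Jct2 (3), Y3→Port (2); capacity 4 + 4 + 3 + 2 = 13.

13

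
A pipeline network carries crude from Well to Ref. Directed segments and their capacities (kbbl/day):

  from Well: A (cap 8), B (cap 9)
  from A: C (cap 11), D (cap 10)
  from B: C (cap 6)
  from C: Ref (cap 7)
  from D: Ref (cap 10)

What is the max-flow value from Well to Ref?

Augment Well→A→C→Ref: bottleneck 7, flow now 7.
Augment Well→A→D→Ref: bottleneck 1, flow now 8.
Augment Well→B→C→A→D→Ref: bottleneck 6, flow now 14. (uses reverse residual edge)
No augmenting path remains; maximum flow = 14.
In the residual graph, reachable from Well: {Well, B}.
Min-cut edges: Well→A (8), B→C (6); capacity 8 + 6 = 14.
This cut is saturated, so no flow can exceed 14.

14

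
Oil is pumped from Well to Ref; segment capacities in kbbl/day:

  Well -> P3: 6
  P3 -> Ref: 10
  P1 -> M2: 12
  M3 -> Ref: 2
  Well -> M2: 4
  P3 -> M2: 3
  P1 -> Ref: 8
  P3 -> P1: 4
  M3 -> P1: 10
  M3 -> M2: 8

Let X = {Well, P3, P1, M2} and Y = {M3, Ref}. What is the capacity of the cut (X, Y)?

18

Edges leaving {Well, P3, P1, M2}: P3→Ref (10), P1→Ref (8).
Cut capacity = 10 + 8 = 18.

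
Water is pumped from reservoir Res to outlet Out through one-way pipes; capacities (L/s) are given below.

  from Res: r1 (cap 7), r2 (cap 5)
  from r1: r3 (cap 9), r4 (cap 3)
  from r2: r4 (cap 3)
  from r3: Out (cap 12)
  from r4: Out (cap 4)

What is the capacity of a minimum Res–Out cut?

Augment Res→r1→r3→Out: bottleneck 7, flow now 7.
Augment Res→r2→r4→Out: bottleneck 3, flow now 10.
No augmenting path remains; maximum flow = 10.
By max-flow min-cut, the minimum cut capacity equals the max flow.
In the residual graph, reachable from Res: {Res, r2}.
Min-cut edges: Res→r1 (7), r2→r4 (3); capacity 7 + 3 = 10.

10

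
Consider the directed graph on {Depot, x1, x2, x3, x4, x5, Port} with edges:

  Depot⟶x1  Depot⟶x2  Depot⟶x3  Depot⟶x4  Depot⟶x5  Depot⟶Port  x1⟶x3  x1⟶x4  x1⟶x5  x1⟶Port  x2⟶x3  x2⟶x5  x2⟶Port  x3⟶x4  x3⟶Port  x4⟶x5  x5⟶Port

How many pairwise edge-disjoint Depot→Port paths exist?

Assign every edge capacity 1; by Menger, the answer equals the max flow.
Path Depot→Port (+1); total 1.
Path Depot→x1→Port (+1); total 2.
Path Depot→x2→Port (+1); total 3.
Path Depot→x3→Port (+1); total 4.
Path Depot→x5→Port (+1); total 5.
No residual Depot→Port path; max flow = 5.
Certifying cut of size 5: {Depot→Port, Depot→x1, Depot→x2, Depot→x3, x5→Port}.

5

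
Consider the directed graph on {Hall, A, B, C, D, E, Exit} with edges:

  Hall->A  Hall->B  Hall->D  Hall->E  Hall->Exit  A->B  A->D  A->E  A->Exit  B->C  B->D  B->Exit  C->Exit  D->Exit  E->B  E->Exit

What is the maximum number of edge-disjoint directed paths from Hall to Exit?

Assign every edge capacity 1; by Menger, the answer equals the max flow.
Path Hall→Exit (+1); total 1.
Path Hall→A→Exit (+1); total 2.
Path Hall→B→Exit (+1); total 3.
Path Hall→D→Exit (+1); total 4.
Path Hall→E→Exit (+1); total 5.
No residual Hall→Exit path; max flow = 5.
Certifying cut of size 5: {Hall→A, Hall→B, Hall→D, Hall→E, Hall→Exit}.

5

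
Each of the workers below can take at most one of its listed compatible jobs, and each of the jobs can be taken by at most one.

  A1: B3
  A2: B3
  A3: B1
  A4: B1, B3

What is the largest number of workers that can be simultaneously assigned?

2

Unit-capacity flow: source→left, listed edges, right→sink; max matching = max flow.
Augmenting path A1→B3 (+1); matched 1.
Augmenting path A3→B1 (+1); matched 2.
No augmenting path remains; maximum matching = 2.
König certificate: {B1, B3} is a vertex cover of size 2 (every listed pair touches it), so no matching can be larger.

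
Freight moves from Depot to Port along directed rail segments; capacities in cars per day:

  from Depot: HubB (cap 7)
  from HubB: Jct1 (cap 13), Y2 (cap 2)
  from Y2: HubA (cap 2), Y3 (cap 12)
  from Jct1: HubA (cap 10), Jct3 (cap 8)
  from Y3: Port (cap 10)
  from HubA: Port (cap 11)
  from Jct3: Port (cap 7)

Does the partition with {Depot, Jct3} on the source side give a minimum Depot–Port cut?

No — its capacity is 14, but the minimum cut has capacity 7.

Given cut capacity: 7 + 7 = 14.
Augment Depot→HubB→Y2→Y3→Port: bottleneck 2, flow now 2.
Augment Depot→HubB→Jct1→HubA→Port: bottleneck 5, flow now 7.
No augmenting path remains; maximum flow = 7.
In the residual graph, reachable from Depot: {Depot}.
Min-cut edges: Depot→HubB (7); capacity 7 = 7.
Cut capacity 14 exceeds the max flow 7, so it is not minimum.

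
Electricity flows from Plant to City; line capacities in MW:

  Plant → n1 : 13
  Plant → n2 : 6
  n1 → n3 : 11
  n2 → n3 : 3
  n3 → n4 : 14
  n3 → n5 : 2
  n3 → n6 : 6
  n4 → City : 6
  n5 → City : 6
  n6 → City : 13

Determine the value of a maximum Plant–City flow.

Augment Plant→n1→n3→n4→City: bottleneck 6, flow now 6.
Augment Plant→n1→n3→n5→City: bottleneck 2, flow now 8.
Augment Plant→n1→n3→n6→City: bottleneck 3, flow now 11.
Augment Plant→n2→n3→n6→City: bottleneck 3, flow now 14.
No augmenting path remains; maximum flow = 14.
In the residual graph, reachable from Plant: {Plant, n1, n2}.
Min-cut edges: n1→n3 (11), n2→n3 (3); capacity 11 + 3 = 14.
This cut is saturated, so no flow can exceed 14.

14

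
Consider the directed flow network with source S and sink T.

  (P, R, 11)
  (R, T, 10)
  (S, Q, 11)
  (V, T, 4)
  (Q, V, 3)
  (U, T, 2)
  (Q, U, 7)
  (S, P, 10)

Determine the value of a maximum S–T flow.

Augment S→P→R→T: bottleneck 10, flow now 10.
Augment S→Q→U→T: bottleneck 2, flow now 12.
Augment S→Q→V→T: bottleneck 3, flow now 15.
No augmenting path remains; maximum flow = 15.
In the residual graph, reachable from S: {S, Q, U}.
Min-cut edges: S→P (10), Q→V (3), U→T (2); capacity 10 + 3 + 2 = 15.
This cut is saturated, so no flow can exceed 15.

15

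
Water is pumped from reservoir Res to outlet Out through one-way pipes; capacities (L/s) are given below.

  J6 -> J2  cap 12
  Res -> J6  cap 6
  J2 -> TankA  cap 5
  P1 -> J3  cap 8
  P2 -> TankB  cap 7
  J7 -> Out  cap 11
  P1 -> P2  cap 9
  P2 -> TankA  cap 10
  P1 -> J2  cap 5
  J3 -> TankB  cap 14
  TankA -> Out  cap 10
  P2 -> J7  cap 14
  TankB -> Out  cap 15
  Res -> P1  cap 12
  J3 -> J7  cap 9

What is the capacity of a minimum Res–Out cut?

17

Augment Res→P1→P2→J7→Out: bottleneck 9, flow now 9.
Augment Res→P1→J2→TankA→Out: bottleneck 3, flow now 12.
Augment Res→J6→J2→TankA→Out: bottleneck 2, flow now 14.
Augment Res→J6→J2→P1→J3→J7→Out: bottleneck 2, flow now 16. (uses reverse residual edge)
Augment Res→J6→J2→P1→J3→TankB→Out: bottleneck 1, flow now 17. (uses reverse residual edge)
No augmenting path remains; maximum flow = 17.
By max-flow min-cut, the minimum cut capacity equals the max flow.
In the residual graph, reachable from Res: {Res, J6, J2}.
Min-cut edges: Res→P1 (12), J2→TankA (5); capacity 12 + 5 = 17.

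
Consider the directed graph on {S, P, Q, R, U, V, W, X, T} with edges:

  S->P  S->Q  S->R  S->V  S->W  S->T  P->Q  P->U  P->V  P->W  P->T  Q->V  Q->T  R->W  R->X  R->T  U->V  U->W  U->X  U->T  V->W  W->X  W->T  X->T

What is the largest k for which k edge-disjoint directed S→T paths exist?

6

Assign every edge capacity 1; by Menger, the answer equals the max flow.
Path S→T (+1); total 1.
Path S→P→T (+1); total 2.
Path S→Q→T (+1); total 3.
Path S→R→T (+1); total 4.
Path S→W→T (+1); total 5.
Path S→V→W→X→T (+1); total 6.
No residual S→T path; max flow = 6.
Certifying cut of size 6: {S→P, S→Q, S→R, S→T, S→V, S→W}.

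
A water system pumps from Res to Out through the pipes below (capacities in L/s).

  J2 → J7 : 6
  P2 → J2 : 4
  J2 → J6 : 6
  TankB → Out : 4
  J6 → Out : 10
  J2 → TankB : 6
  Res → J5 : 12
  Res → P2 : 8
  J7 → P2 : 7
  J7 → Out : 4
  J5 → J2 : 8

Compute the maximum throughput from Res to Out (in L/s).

Augment Res→P2→J2→J6→Out: bottleneck 4, flow now 4.
Augment Res→J5→J2→J6→Out: bottleneck 2, flow now 6.
Augment Res→J5→J2→TankB→Out: bottleneck 4, flow now 10.
Augment Res→J5→J2→J7→Out: bottleneck 2, flow now 12.
No augmenting path remains; maximum flow = 12.
In the residual graph, reachable from Res: {Res, P2, J5}.
Min-cut edges: P2→J2 (4), J5→J2 (8); capacity 4 + 8 = 12.
This cut is saturated, so no flow can exceed 12.

12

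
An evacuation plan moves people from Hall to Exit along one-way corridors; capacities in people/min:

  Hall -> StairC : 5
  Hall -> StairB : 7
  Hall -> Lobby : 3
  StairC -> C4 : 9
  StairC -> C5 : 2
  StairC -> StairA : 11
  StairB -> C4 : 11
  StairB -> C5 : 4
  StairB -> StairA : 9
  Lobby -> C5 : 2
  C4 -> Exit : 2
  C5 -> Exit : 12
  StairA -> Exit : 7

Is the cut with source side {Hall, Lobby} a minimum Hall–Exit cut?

Yes — it is a minimum cut (capacity 14).

Given cut capacity: 5 + 7 + 2 = 14.
Augment Hall→StairC→C4→Exit: bottleneck 2, flow now 2.
Augment Hall→StairC→C5→Exit: bottleneck 2, flow now 4.
Augment Hall→StairC→StairA→Exit: bottleneck 1, flow now 5.
Augment Hall→StairB→C5→Exit: bottleneck 4, flow now 9.
Augment Hall→StairB→StairA→Exit: bottleneck 3, flow now 12.
Augment Hall→Lobby→C5→Exit: bottleneck 2, flow now 14.
No augmenting path remains; maximum flow = 14.
Cut capacity 14 equals the max flow, so it is a minimum cut.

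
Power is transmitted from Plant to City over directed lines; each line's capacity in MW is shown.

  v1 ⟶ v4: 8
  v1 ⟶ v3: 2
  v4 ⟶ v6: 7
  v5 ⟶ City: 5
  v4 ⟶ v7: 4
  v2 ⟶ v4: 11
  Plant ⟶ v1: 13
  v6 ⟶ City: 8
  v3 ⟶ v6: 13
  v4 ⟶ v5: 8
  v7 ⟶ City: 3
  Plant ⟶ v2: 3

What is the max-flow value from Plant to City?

Augment Plant→v1→v3→v6→City: bottleneck 2, flow now 2.
Augment Plant→v1→v4→v5→City: bottleneck 5, flow now 7.
Augment Plant→v1→v4→v6→City: bottleneck 3, flow now 10.
Augment Plant→v2→v4→v6→City: bottleneck 3, flow now 13.
No augmenting path remains; maximum flow = 13.
In the residual graph, reachable from Plant: {Plant, v1}.
Min-cut edges: Plant→v2 (3), v1→v3 (2), v1→v4 (8); capacity 3 + 2 + 8 = 13.
This cut is saturated, so no flow can exceed 13.

13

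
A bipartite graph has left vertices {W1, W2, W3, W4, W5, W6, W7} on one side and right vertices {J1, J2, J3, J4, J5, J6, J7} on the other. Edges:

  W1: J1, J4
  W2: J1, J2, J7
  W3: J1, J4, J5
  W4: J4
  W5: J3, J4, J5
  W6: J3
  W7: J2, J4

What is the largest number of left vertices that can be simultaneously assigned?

6

Unit-capacity flow: source→left, listed edges, right→sink; max matching = max flow.
Augmenting path W1→J1 (+1); matched 1.
Augmenting path W2→J2 (+1); matched 2.
Augmenting path W3→J4 (+1); matched 3.
Augmenting path W5→J3 (+1); matched 4.
Augmenting path W4→J4→W3→J5 (+1); matched 5.
Augmenting path W7→J2→W2→J7 (+1); matched 6.
No augmenting path remains; maximum matching = 6.
König certificate: {W2, W7, J1, J3, J4, J5} is a vertex cover of size 6 (every listed pair touches it), so no matching can be larger.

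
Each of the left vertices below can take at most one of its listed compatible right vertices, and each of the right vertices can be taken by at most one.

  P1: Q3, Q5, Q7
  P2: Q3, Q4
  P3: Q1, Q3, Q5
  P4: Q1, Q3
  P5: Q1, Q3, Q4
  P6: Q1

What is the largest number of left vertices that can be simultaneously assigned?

Unit-capacity flow: source→left, listed edges, right→sink; max matching = max flow.
Augmenting path P1→Q3 (+1); matched 1.
Augmenting path P2→Q4 (+1); matched 2.
Augmenting path P3→Q1 (+1); matched 3.
Augmenting path P4→Q1→P3→Q5 (+1); matched 4.
Augmenting path P5→Q3→P1→Q7 (+1); matched 5.
No augmenting path remains; maximum matching = 5.
König certificate: {P1, P3, Q1, Q3, Q4} is a vertex cover of size 5 (every listed pair touches it), so no matching can be larger.

5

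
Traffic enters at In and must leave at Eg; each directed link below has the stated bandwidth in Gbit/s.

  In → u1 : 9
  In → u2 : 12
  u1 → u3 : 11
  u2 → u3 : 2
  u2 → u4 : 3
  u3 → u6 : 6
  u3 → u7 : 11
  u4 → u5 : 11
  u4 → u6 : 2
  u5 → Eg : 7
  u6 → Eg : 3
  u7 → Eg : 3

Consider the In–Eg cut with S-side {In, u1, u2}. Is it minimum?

No — its capacity is 16, but the minimum cut has capacity 9.

Given cut capacity: 11 + 2 + 3 = 16.
Augment In→u1→u3→u6→Eg: bottleneck 3, flow now 3.
Augment In→u1→u3→u7→Eg: bottleneck 3, flow now 6.
Augment In→u2→u4→u5→Eg: bottleneck 3, flow now 9.
No augmenting path remains; maximum flow = 9.
In the residual graph, reachable from In: {In, u1, u2, u3, u6, u7}.
Min-cut edges: u2→u4 (3), u6→Eg (3), u7→Eg (3); capacity 3 + 3 + 3 = 9.
Cut capacity 16 exceeds the max flow 9, so it is not minimum.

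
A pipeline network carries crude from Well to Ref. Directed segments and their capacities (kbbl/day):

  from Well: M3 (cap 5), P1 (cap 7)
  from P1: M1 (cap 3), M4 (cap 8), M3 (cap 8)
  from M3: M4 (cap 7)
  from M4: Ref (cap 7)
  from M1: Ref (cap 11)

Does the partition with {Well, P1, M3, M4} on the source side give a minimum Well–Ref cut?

Given cut capacity: 3 + 7 = 10.
Augment Well→P1→M4→Ref: bottleneck 7, flow now 7.
Augment Well→M3→M4→P1→M1→Ref: bottleneck 3, flow now 10. (uses reverse residual edge)
No augmenting path remains; maximum flow = 10.
Cut capacity 10 equals the max flow, so it is a minimum cut.

Yes — it is a minimum cut (capacity 10).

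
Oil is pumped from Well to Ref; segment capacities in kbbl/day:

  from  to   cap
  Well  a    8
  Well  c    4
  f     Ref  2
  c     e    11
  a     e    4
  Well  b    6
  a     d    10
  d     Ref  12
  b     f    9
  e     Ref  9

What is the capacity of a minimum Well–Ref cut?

14

Augment Well→a→d→Ref: bottleneck 8, flow now 8.
Augment Well→b→f→Ref: bottleneck 2, flow now 10.
Augment Well→c→e→Ref: bottleneck 4, flow now 14.
No augmenting path remains; maximum flow = 14.
By max-flow min-cut, the minimum cut capacity equals the max flow.
In the residual graph, reachable from Well: {Well, b, f}.
Min-cut edges: Well→a (8), Well→c (4), f→Ref (2); capacity 8 + 4 + 2 = 14.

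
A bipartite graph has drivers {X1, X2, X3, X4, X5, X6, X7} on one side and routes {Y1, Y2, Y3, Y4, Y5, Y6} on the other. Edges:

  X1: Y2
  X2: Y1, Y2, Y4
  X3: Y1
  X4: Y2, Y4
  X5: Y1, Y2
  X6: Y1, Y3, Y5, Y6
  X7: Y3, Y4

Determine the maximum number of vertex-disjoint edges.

Unit-capacity flow: source→left, listed edges, right→sink; max matching = max flow.
Augmenting path X1→Y2 (+1); matched 1.
Augmenting path X2→Y1 (+1); matched 2.
Augmenting path X4→Y4 (+1); matched 3.
Augmenting path X6→Y3 (+1); matched 4.
Augmenting path X7→Y3→X6→Y5 (+1); matched 5.
No augmenting path remains; maximum matching = 5.
König certificate: {X6, X7, Y1, Y2, Y4} is a vertex cover of size 5 (every listed pair touches it), so no matching can be larger.

5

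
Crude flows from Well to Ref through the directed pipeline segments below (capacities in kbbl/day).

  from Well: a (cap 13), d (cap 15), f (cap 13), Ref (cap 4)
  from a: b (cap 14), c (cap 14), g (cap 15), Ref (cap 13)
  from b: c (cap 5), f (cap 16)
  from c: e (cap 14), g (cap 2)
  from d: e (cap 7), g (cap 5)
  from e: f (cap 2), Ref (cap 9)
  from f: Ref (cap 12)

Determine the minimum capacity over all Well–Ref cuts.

36

Augment Well→Ref: bottleneck 4, flow now 4.
Augment Well→a→Ref: bottleneck 13, flow now 17.
Augment Well→f→Ref: bottleneck 12, flow now 29.
Augment Well→d→e→Ref: bottleneck 7, flow now 36.
No augmenting path remains; maximum flow = 36.
By max-flow min-cut, the minimum cut capacity equals the max flow.
In the residual graph, reachable from Well: {Well, d, f, g}.
Min-cut edges: Well→a (13), Well→Ref (4), d→e (7), f→Ref (12); capacity 13 + 4 + 7 + 12 = 36.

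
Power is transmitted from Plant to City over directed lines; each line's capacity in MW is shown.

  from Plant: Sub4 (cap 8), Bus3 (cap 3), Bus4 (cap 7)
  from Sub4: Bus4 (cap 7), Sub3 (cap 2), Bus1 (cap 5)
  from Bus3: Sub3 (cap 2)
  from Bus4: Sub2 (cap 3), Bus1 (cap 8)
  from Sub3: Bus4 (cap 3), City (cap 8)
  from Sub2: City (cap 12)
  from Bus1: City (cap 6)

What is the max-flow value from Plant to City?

Augment Plant→Sub4→Sub3→City: bottleneck 2, flow now 2.
Augment Plant→Sub4→Bus1→City: bottleneck 5, flow now 7.
Augment Plant→Bus3→Sub3→City: bottleneck 2, flow now 9.
Augment Plant→Bus4→Sub2→City: bottleneck 3, flow now 12.
Augment Plant→Bus4→Bus1→City: bottleneck 1, flow now 13.
No augmenting path remains; maximum flow = 13.
In the residual graph, reachable from Plant: {Plant, Sub4, Bus3, Bus4, Bus1}.
Min-cut edges: Sub4→Sub3 (2), Bus3→Sub3 (2), Bus4→Sub2 (3), Bus1→City (6); capacity 2 + 2 + 3 + 6 = 13.
This cut is saturated, so no flow can exceed 13.

13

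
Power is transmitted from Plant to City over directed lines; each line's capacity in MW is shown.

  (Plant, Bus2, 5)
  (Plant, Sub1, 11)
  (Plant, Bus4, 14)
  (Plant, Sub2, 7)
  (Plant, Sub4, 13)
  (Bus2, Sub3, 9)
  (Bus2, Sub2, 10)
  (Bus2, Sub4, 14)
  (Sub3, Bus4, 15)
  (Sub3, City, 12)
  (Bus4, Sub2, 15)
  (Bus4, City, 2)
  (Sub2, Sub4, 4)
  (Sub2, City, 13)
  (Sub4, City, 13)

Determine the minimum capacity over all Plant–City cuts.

33

Augment Plant→Bus4→City: bottleneck 2, flow now 2.
Augment Plant→Sub2→City: bottleneck 7, flow now 9.
Augment Plant→Sub4→City: bottleneck 13, flow now 22.
Augment Plant→Bus2→Sub3→City: bottleneck 5, flow now 27.
Augment Plant→Bus4→Sub2→City: bottleneck 6, flow now 33.
No augmenting path remains; maximum flow = 33.
By max-flow min-cut, the minimum cut capacity equals the max flow.
In the residual graph, reachable from Plant: {Plant, Sub1, Bus4, Sub2, Sub4}.
Min-cut edges: Plant→Bus2 (5), Bus4→City (2), Sub2→City (13), Sub4→City (13); capacity 5 + 2 + 13 + 13 = 33.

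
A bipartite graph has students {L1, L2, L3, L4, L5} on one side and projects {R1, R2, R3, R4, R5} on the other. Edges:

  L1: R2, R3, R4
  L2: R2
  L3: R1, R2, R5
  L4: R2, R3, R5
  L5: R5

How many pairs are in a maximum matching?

Unit-capacity flow: source→left, listed edges, right→sink; max matching = max flow.
Augmenting path L1→R2 (+1); matched 1.
Augmenting path L3→R1 (+1); matched 2.
Augmenting path L4→R3 (+1); matched 3.
Augmenting path L5→R5 (+1); matched 4.
Augmenting path L2→R2→L1→R4 (+1); matched 5.
No augmenting path remains; maximum matching = 5.
König certificate: {L1, L2, L3, L4, L5} is a vertex cover of size 5 (every listed pair touches it), so no matching can be larger.

5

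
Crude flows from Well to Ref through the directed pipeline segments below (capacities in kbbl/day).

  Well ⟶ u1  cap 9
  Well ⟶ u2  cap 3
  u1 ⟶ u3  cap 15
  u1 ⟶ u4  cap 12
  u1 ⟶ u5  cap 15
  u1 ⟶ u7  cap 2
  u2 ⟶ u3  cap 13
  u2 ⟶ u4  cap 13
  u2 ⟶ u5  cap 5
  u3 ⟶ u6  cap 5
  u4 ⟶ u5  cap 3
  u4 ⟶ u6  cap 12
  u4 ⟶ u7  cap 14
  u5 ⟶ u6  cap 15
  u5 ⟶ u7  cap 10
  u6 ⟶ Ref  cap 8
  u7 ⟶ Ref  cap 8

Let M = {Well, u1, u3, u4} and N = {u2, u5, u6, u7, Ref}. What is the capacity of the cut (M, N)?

54

Edges leaving {Well, u1, u3, u4}: Well→u2 (3), u1→u5 (15), u1→u7 (2), u3→u6 (5), u4→u5 (3), u4→u6 (12), u4→u7 (14).
Cut capacity = 3 + 15 + 2 + 5 + 3 + 12 + 14 = 54.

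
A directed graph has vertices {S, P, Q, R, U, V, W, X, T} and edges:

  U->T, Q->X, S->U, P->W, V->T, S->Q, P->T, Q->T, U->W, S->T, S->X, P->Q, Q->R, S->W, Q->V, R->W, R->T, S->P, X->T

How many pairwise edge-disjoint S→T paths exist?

5

Assign every edge capacity 1; by Menger, the answer equals the max flow.
Path S→T (+1); total 1.
Path S→P→T (+1); total 2.
Path S→Q→T (+1); total 3.
Path S→U→T (+1); total 4.
Path S→X→T (+1); total 5.
No residual S→T path; max flow = 5.
Certifying cut of size 5: {S→P, S→Q, S→T, S→U, S→X}.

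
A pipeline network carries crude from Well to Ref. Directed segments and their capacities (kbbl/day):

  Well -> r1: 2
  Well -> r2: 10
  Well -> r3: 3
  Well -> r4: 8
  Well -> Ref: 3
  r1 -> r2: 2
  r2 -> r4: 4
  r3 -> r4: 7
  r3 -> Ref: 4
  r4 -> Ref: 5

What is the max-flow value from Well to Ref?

Augment Well→Ref: bottleneck 3, flow now 3.
Augment Well→r3→Ref: bottleneck 3, flow now 6.
Augment Well→r4→Ref: bottleneck 5, flow now 11.
No augmenting path remains; maximum flow = 11.
In the residual graph, reachable from Well: {Well, r1, r2, r4}.
Min-cut edges: Well→r3 (3), Well→Ref (3), r4→Ref (5); capacity 3 + 3 + 5 = 11.
This cut is saturated, so no flow can exceed 11.

11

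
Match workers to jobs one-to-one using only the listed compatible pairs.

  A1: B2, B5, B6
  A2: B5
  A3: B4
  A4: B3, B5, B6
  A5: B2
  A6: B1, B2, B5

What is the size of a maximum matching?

6

Unit-capacity flow: source→left, listed edges, right→sink; max matching = max flow.
Augmenting path A1→B2 (+1); matched 1.
Augmenting path A2→B5 (+1); matched 2.
Augmenting path A3→B4 (+1); matched 3.
Augmenting path A4→B3 (+1); matched 4.
Augmenting path A6→B1 (+1); matched 5.
Augmenting path A5→B2→A1→B6 (+1); matched 6.
No augmenting path remains; maximum matching = 6.
König certificate: {A1, A2, A3, A4, A5, A6} is a vertex cover of size 6 (every listed pair touches it), so no matching can be larger.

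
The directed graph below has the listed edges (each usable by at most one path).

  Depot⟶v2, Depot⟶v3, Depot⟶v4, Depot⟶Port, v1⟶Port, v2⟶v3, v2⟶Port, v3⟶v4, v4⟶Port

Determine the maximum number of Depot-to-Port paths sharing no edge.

3

Assign every edge capacity 1; by Menger, the answer equals the max flow.
Path Depot→Port (+1); total 1.
Path Depot→v2→Port (+1); total 2.
Path Depot→v4→Port (+1); total 3.
No residual Depot→Port path; max flow = 3.
Certifying cut of size 3: {Depot→Port, Depot→v2, v4→Port}.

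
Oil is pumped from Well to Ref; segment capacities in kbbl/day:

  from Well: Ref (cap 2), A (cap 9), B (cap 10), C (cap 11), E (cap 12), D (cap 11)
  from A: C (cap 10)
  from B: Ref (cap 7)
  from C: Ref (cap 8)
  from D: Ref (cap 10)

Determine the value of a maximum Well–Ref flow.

Augment Well→Ref: bottleneck 2, flow now 2.
Augment Well→B→Ref: bottleneck 7, flow now 9.
Augment Well→C→Ref: bottleneck 8, flow now 17.
Augment Well→D→Ref: bottleneck 10, flow now 27.
No augmenting path remains; maximum flow = 27.
In the residual graph, reachable from Well: {Well, A, B, C, D, E}.
Min-cut edges: Well→Ref (2), B→Ref (7), C→Ref (8), D→Ref (10); capacity 2 + 7 + 8 + 10 = 27.
This cut is saturated, so no flow can exceed 27.

27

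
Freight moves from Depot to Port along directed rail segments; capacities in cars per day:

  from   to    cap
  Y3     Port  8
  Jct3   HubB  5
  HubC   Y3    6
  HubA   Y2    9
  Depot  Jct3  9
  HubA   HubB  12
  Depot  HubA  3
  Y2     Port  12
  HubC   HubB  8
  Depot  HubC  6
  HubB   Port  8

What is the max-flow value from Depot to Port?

Augment Depot→HubC→HubB→Port: bottleneck 6, flow now 6.
Augment Depot→HubA→HubB→Port: bottleneck 2, flow now 8.
Augment Depot→HubA→Y2→Port: bottleneck 1, flow now 9.
Augment Depot→Jct3→HubB→HubC→Y3→Port: bottleneck 5, flow now 14. (uses reverse residual edge)
No augmenting path remains; maximum flow = 14.
In the residual graph, reachable from Depot: {Depot, Jct3}.
Min-cut edges: Depot→HubC (6), Depot→HubA (3), Jct3→HubB (5); capacity 6 + 3 + 5 = 14.
This cut is saturated, so no flow can exceed 14.

14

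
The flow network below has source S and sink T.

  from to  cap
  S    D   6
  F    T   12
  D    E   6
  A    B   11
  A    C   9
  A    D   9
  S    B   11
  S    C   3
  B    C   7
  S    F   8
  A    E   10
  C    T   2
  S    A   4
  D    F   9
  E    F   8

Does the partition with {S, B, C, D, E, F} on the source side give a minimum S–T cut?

Given cut capacity: 4 + 2 + 12 = 18.
Augment S→C→T: bottleneck 2, flow now 2.
Augment S→F→T: bottleneck 8, flow now 10.
Augment S→D→F→T: bottleneck 4, flow now 14.
No augmenting path remains; maximum flow = 14.
In the residual graph, reachable from S: {S, A, B, C, D, E, F}.
Min-cut edges: C→T (2), F→T (12); capacity 2 + 12 = 14.
Cut capacity 18 exceeds the max flow 14, so it is not minimum.

No — its capacity is 18, but the minimum cut has capacity 14.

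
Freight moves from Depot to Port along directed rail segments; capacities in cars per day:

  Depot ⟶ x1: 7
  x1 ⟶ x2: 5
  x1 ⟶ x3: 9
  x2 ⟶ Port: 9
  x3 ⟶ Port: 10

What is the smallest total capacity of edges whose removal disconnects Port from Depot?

Augment Depot→x1→x2→Port: bottleneck 5, flow now 5.
Augment Depot→x1→x3→Port: bottleneck 2, flow now 7.
No augmenting path remains; maximum flow = 7.
By max-flow min-cut, the minimum cut capacity equals the max flow.
In the residual graph, reachable from Depot: {Depot}.
Min-cut edges: Depot→x1 (7); capacity 7 = 7.

7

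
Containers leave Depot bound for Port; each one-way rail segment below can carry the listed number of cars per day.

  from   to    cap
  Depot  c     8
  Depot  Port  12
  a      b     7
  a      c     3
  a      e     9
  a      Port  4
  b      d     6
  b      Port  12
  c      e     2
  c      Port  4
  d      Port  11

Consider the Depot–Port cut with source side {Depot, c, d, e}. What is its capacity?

Edges leaving {Depot, c, d, e}: Depot→Port (12), c→Port (4), d→Port (11).
Cut capacity = 12 + 4 + 11 = 27.

27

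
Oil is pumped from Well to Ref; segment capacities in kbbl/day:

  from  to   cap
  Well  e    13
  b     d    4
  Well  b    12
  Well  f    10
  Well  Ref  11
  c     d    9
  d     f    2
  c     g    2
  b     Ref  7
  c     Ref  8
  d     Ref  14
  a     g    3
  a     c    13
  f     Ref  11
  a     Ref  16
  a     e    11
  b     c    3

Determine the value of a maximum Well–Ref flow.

Augment Well→Ref: bottleneck 11, flow now 11.
Augment Well→b→Ref: bottleneck 7, flow now 18.
Augment Well→f→Ref: bottleneck 10, flow now 28.
Augment Well→b→c→Ref: bottleneck 3, flow now 31.
Augment Well→b→d→Ref: bottleneck 2, flow now 33.
No augmenting path remains; maximum flow = 33.
In the residual graph, reachable from Well: {Well, e}.
Min-cut edges: Well→b (12), Well→f (10), Well→Ref (11); capacity 12 + 10 + 11 = 33.
This cut is saturated, so no flow can exceed 33.

33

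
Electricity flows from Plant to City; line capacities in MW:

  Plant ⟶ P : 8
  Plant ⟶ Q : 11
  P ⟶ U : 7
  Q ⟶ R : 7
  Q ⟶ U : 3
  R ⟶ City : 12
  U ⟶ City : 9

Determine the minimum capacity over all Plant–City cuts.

Augment Plant→P→U→City: bottleneck 7, flow now 7.
Augment Plant→Q→R→City: bottleneck 7, flow now 14.
Augment Plant→Q→U→City: bottleneck 2, flow now 16.
No augmenting path remains; maximum flow = 16.
By max-flow min-cut, the minimum cut capacity equals the max flow.
In the residual graph, reachable from Plant: {Plant, P, Q, U}.
Min-cut edges: Q→R (7), U→City (9); capacity 7 + 9 = 16.

16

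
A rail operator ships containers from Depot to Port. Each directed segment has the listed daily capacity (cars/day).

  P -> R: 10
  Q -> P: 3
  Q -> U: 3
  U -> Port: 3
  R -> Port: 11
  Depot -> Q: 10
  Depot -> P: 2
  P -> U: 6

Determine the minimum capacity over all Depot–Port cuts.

Augment Depot→P→R→Port: bottleneck 2, flow now 2.
Augment Depot→Q→U→Port: bottleneck 3, flow now 5.
Augment Depot→Q→P→R→Port: bottleneck 3, flow now 8.
No augmenting path remains; maximum flow = 8.
By max-flow min-cut, the minimum cut capacity equals the max flow.
In the residual graph, reachable from Depot: {Depot, Q}.
Min-cut edges: Depot→P (2), Q→P (3), Q→U (3); capacity 2 + 3 + 3 = 8.

8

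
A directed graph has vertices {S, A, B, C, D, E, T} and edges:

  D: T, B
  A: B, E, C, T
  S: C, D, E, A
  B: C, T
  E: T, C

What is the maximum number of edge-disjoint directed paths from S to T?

Assign every edge capacity 1; by Menger, the answer equals the max flow.
Path S→A→T (+1); total 1.
Path S→D→T (+1); total 2.
Path S→E→T (+1); total 3.
No residual S→T path; max flow = 3.
Certifying cut of size 3: {S→A, S→D, S→E}.

3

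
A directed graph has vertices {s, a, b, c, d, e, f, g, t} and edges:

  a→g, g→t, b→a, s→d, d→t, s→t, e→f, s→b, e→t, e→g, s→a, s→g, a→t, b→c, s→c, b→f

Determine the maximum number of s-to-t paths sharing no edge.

4

Assign every edge capacity 1; by Menger, the answer equals the max flow.
Path s→t (+1); total 1.
Path s→a→t (+1); total 2.
Path s→d→t (+1); total 3.
Path s→g→t (+1); total 4.
No residual s→t path; max flow = 4.
Certifying cut of size 4: {a→t, g→t, s→d, s→t}.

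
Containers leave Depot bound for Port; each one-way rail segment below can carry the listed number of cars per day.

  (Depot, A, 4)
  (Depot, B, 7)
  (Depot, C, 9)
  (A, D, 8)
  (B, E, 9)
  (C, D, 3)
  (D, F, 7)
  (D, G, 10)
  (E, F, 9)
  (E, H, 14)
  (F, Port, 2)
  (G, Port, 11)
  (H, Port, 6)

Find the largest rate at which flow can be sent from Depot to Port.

14

Augment Depot→A→D→F→Port: bottleneck 2, flow now 2.
Augment Depot→A→D→G→Port: bottleneck 2, flow now 4.
Augment Depot→B→E→H→Port: bottleneck 6, flow now 10.
Augment Depot→C→D→G→Port: bottleneck 3, flow now 13.
Augment Depot→B→E→F→D→G→Port: bottleneck 1, flow now 14. (uses reverse residual edge)
No augmenting path remains; maximum flow = 14.
In the residual graph, reachable from Depot: {Depot, C}.
Min-cut edges: Depot→A (4), Depot→B (7), C→D (3); capacity 4 + 7 + 3 = 14.
This cut is saturated, so no flow can exceed 14.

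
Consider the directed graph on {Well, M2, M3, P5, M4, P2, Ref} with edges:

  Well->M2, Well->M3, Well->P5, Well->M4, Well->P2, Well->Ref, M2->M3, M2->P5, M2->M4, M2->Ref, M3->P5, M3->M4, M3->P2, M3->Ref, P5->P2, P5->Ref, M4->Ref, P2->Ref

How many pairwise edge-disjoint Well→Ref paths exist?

6

Assign every edge capacity 1; by Menger, the answer equals the max flow.
Path Well→Ref (+1); total 1.
Path Well→M2→Ref (+1); total 2.
Path Well→M3→Ref (+1); total 3.
Path Well→P5→Ref (+1); total 4.
Path Well→M4→Ref (+1); total 5.
Path Well→P2→Ref (+1); total 6.
No residual Well→Ref path; max flow = 6.
Certifying cut of size 6: {Well→M2, Well→M3, Well→M4, Well→P2, Well→P5, Well→Ref}.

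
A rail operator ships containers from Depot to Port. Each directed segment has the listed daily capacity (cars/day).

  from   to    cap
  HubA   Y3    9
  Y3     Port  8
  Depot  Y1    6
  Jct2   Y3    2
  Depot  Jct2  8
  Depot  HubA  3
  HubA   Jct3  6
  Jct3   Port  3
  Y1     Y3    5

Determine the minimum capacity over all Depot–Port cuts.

10

Augment Depot→Jct2→Y3→Port: bottleneck 2, flow now 2.
Augment Depot→HubA→Jct3→Port: bottleneck 3, flow now 5.
Augment Depot→Y1→Y3→Port: bottleneck 5, flow now 10.
No augmenting path remains; maximum flow = 10.
By max-flow min-cut, the minimum cut capacity equals the max flow.
In the residual graph, reachable from Depot: {Depot, Jct2, Y1}.
Min-cut edges: Depot→HubA (3), Jct2→Y3 (2), Y1→Y3 (5); capacity 3 + 2 + 5 = 10.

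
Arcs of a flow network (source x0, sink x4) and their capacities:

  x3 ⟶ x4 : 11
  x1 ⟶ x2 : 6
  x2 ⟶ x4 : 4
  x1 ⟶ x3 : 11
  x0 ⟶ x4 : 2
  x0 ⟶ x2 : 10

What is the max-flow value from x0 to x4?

Augment x0→x4: bottleneck 2, flow now 2.
Augment x0→x2→x4: bottleneck 4, flow now 6.
No augmenting path remains; maximum flow = 6.
In the residual graph, reachable from x0: {x0, x2}.
Min-cut edges: x0→x4 (2), x2→x4 (4); capacity 2 + 4 = 6.
This cut is saturated, so no flow can exceed 6.

6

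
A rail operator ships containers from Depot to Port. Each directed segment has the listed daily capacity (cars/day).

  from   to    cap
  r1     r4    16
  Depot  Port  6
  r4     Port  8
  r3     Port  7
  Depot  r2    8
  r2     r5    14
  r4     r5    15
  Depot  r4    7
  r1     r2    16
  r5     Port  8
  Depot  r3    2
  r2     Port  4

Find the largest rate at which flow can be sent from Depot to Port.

23

Augment Depot→Port: bottleneck 6, flow now 6.
Augment Depot→r2→Port: bottleneck 4, flow now 10.
Augment Depot→r3→Port: bottleneck 2, flow now 12.
Augment Depot→r4→Port: bottleneck 7, flow now 19.
Augment Depot→r2→r5→Port: bottleneck 4, flow now 23.
No augmenting path remains; maximum flow = 23.
In the residual graph, reachable from Depot: {Depot}.
Min-cut edges: Depot→r2 (8), Depot→r3 (2), Depot→r4 (7), Depot→Port (6); capacity 8 + 2 + 7 + 6 = 23.
This cut is saturated, so no flow can exceed 23.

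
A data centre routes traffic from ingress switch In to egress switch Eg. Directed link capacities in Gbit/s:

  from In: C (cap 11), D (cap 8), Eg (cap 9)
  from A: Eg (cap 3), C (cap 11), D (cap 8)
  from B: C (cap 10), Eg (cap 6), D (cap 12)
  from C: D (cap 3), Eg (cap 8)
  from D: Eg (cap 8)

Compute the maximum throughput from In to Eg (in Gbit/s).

25

Augment In→Eg: bottleneck 9, flow now 9.
Augment In→C→Eg: bottleneck 8, flow now 17.
Augment In→D→Eg: bottleneck 8, flow now 25.
No augmenting path remains; maximum flow = 25.
In the residual graph, reachable from In: {In, C, D}.
Min-cut edges: In→Eg (9), C→Eg (8), D→Eg (8); capacity 9 + 8 + 8 = 25.
This cut is saturated, so no flow can exceed 25.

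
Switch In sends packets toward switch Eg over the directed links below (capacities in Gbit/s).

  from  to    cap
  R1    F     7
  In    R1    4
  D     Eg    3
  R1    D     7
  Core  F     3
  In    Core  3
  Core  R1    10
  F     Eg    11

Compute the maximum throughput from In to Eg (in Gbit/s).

Augment In→Core→F→Eg: bottleneck 3, flow now 3.
Augment In→R1→F→Eg: bottleneck 4, flow now 7.
No augmenting path remains; maximum flow = 7.
In the residual graph, reachable from In: {In}.
Min-cut edges: In→Core (3), In→R1 (4); capacity 3 + 4 = 7.
This cut is saturated, so no flow can exceed 7.

7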